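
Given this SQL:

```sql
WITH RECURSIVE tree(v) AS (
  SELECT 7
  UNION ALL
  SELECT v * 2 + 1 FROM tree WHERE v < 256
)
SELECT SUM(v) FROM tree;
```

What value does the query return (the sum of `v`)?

Base: v=7.
Iteration 1: 7 < 256 holds -> v = 7 * 2 + 1 = 15.
Iteration 2: 15 < 256 holds -> v = 15 * 2 + 1 = 31.
Iteration 3: 31 < 256 holds -> v = 31 * 2 + 1 = 63.
Iteration 4: 63 < 256 holds -> v = 63 * 2 + 1 = 127.
Iteration 5: 127 < 256 holds -> v = 127 * 2 + 1 = 255.
Iteration 6: 255 < 256 holds -> v = 255 * 2 + 1 = 511.
Iteration 7: 511 < 256 fails; recursion stops.
SUM(v) = 7 + 15 + 31 + 63 + 127 + 255 + 511 = 1009.

1009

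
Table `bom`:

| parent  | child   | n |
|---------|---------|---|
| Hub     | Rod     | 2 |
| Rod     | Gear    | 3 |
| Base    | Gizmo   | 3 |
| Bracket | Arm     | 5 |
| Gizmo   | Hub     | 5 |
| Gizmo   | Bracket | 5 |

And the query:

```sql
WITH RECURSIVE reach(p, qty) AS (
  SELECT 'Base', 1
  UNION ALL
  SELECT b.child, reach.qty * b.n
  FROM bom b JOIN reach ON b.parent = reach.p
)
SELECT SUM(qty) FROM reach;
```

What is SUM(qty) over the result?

Base: (Base, qty=1).
Iteration 1: components of {Base} -> Gizmo = 1*3 = 3.
Iteration 2: components of {Gizmo} -> Bracket = 3*5 = 15, Hub = 3*5 = 15.
Iteration 3: components of {Bracket,Hub} -> Arm = 15*5 = 75, Rod = 15*2 = 30.
Iteration 4: components of {Arm,Rod} -> Gear = 30*3 = 90.
Iteration 5: no further components; recursion stops.
SUM(qty) = 1 + 3 + 15 + 15 + 30 + 75 + 90 = 229.

229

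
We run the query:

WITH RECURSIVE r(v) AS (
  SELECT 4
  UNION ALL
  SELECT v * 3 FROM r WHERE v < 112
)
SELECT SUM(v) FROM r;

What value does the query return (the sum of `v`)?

484

Base: v=4.
Iteration 1: 4 < 112 holds -> v = 4 * 3 = 12.
Iteration 2: 12 < 112 holds -> v = 12 * 3 = 36.
Iteration 3: 36 < 112 holds -> v = 36 * 3 = 108.
Iteration 4: 108 < 112 holds -> v = 108 * 3 = 324.
Iteration 5: 324 < 112 fails; recursion stops.
SUM(v) = 4 + 12 + 36 + 108 + 324 = 484.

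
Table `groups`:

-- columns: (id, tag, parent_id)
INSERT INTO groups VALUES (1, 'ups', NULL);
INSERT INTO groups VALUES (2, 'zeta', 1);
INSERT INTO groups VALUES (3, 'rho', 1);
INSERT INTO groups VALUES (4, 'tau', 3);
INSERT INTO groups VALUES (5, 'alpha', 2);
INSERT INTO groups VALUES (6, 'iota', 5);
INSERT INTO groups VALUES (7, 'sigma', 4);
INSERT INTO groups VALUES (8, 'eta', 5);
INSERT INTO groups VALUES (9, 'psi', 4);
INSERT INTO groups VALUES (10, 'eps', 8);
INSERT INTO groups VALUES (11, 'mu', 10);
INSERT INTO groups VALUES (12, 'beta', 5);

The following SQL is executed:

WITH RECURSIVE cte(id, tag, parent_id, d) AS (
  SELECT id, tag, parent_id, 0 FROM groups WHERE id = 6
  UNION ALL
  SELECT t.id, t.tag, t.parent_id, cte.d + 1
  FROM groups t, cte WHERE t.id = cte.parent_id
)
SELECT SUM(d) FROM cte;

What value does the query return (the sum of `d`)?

6

Base: id=6 (iota), parent_id=5, d 0.
Iteration 1: join on id=5 -> alpha (id 5, parent_id=2, d 1).
Iteration 2: join on id=2 -> zeta (id 2, parent_id=1, d 2).
Iteration 3: join on id=1 -> ups (id 1, parent_id=NULL, d 3).
Iteration 4: parent_id is NULL; no match; recursion stops.
SUM(d) = 0 + 1 + 2 + 3 = 6.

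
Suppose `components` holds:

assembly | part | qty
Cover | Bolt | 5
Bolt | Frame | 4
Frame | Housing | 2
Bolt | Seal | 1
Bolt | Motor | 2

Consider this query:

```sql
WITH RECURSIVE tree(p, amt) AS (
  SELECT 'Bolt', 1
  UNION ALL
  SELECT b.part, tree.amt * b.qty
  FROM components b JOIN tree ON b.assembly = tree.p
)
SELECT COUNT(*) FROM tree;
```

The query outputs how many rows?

5

Base: (Bolt, amt=1).
Iteration 1: components of {Bolt} -> Frame = 1*4 = 4, Motor = 1*2 = 2, Seal = 1*1 = 1.
Iteration 2: components of {Frame,Motor,Seal} -> Housing = 4*2 = 8.
Iteration 3: no further components; recursion stops.
Total rows emitted: 5.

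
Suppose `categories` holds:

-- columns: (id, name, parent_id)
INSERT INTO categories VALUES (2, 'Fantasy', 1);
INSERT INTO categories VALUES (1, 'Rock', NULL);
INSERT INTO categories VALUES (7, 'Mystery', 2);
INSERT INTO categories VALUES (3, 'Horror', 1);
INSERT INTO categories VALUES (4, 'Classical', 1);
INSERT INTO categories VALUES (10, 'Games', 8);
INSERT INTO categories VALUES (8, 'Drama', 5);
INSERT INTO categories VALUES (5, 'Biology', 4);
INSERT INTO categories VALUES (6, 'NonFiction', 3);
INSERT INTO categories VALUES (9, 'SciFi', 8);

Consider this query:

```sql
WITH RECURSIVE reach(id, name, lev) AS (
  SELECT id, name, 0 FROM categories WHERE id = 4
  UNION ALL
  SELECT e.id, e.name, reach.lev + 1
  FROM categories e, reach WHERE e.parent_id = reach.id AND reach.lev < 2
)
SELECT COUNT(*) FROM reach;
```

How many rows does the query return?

3

Base: id=4 (Classical) at lev 0.
Iteration 1: rows with parent_id in {4} -> Biology (id 5, lev 1).
Iteration 2: rows with parent_id in {5} -> Drama (id 8, lev 2).
Iteration 3: lev < 2 fails for all current rows; recursion stops.
Total rows emitted: 3.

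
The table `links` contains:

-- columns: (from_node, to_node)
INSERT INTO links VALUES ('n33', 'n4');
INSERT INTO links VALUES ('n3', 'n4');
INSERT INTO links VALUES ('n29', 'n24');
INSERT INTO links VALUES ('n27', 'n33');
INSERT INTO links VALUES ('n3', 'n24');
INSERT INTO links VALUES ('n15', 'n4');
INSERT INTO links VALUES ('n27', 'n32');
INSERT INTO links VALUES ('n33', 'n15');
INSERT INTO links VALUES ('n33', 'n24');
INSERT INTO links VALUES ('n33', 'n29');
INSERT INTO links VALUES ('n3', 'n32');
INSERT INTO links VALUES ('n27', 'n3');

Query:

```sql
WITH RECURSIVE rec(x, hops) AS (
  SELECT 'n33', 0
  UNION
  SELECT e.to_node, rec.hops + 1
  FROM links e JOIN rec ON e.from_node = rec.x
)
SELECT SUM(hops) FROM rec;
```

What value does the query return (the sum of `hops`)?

Base: (n33, hops=0).
Iteration 1: edges from {n33} -> (n15, hops=1), (n24, hops=1), (n29, hops=1), (n4, hops=1).
Iteration 2: edges from {n15,n24,n29,n4} -> (n24, hops=2), (n4, hops=2).
Iteration 3: no outgoing edges from {n24,n4}; recursion stops.
SUM(hops) = 0 + 1 + 1 + 1 + 1 + 2 + 2 = 8.

8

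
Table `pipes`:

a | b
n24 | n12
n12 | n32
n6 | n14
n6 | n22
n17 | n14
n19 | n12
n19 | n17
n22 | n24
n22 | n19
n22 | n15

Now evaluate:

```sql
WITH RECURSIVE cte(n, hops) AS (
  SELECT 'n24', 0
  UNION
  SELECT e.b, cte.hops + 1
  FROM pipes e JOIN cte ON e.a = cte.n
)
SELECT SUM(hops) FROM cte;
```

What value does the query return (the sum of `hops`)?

Base: (n24, hops=0).
Iteration 1: edges from {n24} -> (n12, hops=1).
Iteration 2: edges from {n12} -> (n32, hops=2).
Iteration 3: no outgoing edges from {n32}; recursion stops.
SUM(hops) = 0 + 1 + 2 = 3.

3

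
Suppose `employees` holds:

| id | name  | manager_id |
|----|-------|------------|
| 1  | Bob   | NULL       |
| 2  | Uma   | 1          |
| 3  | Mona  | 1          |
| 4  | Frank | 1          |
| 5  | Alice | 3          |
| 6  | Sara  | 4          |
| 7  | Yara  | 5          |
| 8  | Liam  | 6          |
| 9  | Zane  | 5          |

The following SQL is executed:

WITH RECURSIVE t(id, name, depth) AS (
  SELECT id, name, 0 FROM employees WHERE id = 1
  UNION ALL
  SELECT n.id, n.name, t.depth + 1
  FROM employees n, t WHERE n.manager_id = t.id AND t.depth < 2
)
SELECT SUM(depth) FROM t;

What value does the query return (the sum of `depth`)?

7

Base: id=1 (Bob) at depth 0.
Iteration 1: rows with manager_id in {1} -> Uma (id 2, depth 1), Mona (id 3, depth 1), Frank (id 4, depth 1).
Iteration 2: rows with manager_id in {2,3,4} -> Alice (id 5, depth 2), Sara (id 6, depth 2).
Iteration 3: depth < 2 fails for all current rows; recursion stops.
SUM(depth) = 0 + 1 + 1 + 1 + 2 + 2 = 7.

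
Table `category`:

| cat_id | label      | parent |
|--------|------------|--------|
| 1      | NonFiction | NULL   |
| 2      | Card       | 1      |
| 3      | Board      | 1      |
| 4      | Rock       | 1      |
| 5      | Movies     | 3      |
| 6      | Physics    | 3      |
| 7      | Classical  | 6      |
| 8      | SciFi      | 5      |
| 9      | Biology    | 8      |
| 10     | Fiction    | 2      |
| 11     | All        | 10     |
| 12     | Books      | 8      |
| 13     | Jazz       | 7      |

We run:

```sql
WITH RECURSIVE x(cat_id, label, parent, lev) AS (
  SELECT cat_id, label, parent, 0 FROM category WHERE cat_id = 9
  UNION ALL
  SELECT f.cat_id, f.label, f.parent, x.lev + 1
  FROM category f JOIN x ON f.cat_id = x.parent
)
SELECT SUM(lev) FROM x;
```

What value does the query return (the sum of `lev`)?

10

Base: cat_id=9 (Biology), parent=8, lev 0.
Iteration 1: join on cat_id=8 -> SciFi (id 8, parent=5, lev 1).
Iteration 2: join on cat_id=5 -> Movies (id 5, parent=3, lev 2).
Iteration 3: join on cat_id=3 -> Board (id 3, parent=1, lev 3).
Iteration 4: join on cat_id=1 -> NonFiction (id 1, parent=NULL, lev 4).
Iteration 5: parent is NULL; no match; recursion stops.
SUM(lev) = 0 + 1 + 2 + 3 + 4 = 10.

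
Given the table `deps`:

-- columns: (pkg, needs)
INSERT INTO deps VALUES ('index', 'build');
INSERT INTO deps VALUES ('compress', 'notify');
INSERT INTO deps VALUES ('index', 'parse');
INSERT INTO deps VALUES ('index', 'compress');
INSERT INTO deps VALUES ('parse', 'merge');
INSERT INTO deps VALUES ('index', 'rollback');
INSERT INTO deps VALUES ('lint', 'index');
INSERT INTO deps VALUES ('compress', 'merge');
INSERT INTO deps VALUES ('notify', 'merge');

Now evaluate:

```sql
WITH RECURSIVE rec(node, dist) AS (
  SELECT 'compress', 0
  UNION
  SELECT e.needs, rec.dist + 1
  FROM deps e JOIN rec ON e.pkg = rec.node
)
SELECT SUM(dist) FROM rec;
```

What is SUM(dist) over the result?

4

Base: (compress, dist=0).
Iteration 1: edges from {compress} -> (merge, dist=1), (notify, dist=1).
Iteration 2: edges from {merge,notify} -> (merge, dist=2).
Iteration 3: no outgoing edges from {merge}; recursion stops.
SUM(dist) = 0 + 1 + 1 + 2 = 4.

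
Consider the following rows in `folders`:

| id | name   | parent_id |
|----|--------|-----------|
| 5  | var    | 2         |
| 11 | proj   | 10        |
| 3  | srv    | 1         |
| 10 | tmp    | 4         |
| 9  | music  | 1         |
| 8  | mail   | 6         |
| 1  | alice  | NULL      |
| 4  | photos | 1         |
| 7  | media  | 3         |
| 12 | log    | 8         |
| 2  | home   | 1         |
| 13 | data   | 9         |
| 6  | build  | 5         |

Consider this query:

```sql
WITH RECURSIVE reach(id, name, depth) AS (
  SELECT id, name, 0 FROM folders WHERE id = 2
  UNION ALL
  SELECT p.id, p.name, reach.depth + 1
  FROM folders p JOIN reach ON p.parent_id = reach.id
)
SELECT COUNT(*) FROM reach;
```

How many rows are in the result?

5

Base: id=2 (home) at depth 0.
Iteration 1: rows with parent_id in {2} -> var (id 5, depth 1).
Iteration 2: rows with parent_id in {5} -> build (id 6, depth 2).
Iteration 3: rows with parent_id in {6} -> mail (id 8, depth 3).
Iteration 4: rows with parent_id in {8} -> log (id 12, depth 4).
Iteration 5: no rows with parent_id in {12}; recursion stops.
Total rows emitted: 5.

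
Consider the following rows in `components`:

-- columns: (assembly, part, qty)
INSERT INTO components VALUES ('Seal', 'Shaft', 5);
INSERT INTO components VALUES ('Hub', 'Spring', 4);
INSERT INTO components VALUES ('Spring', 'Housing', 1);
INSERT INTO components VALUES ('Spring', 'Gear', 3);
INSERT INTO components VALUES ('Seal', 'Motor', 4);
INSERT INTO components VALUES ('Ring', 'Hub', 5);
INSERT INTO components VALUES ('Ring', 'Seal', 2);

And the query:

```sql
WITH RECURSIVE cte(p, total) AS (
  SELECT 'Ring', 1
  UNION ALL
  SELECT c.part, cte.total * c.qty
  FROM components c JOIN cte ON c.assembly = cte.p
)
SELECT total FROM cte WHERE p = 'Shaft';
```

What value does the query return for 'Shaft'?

10

Base: (Ring, total=1).
Iteration 1: components of {Ring} -> Hub = 1*5 = 5, Seal = 1*2 = 2.
Iteration 2: components of {Hub,Seal} -> Motor = 2*4 = 8, Shaft = 2*5 = 10, Spring = 5*4 = 20.
Iteration 3: components of {Motor,Shaft,Spring} -> Gear = 20*3 = 60, Housing = 20*1 = 20.
Iteration 4: no further components; recursion stops.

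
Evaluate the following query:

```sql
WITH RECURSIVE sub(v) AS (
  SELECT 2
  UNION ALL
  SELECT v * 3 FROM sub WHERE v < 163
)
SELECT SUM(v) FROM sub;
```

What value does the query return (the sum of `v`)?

728

Base: v=2.
Iteration 1: 2 < 163 holds -> v = 2 * 3 = 6.
Iteration 2: 6 < 163 holds -> v = 6 * 3 = 18.
Iteration 3: 18 < 163 holds -> v = 18 * 3 = 54.
Iteration 4: 54 < 163 holds -> v = 54 * 3 = 162.
Iteration 5: 162 < 163 holds -> v = 162 * 3 = 486.
Iteration 6: 486 < 163 fails; recursion stops.
SUM(v) = 2 + 6 + 18 + 54 + 162 + 486 = 728.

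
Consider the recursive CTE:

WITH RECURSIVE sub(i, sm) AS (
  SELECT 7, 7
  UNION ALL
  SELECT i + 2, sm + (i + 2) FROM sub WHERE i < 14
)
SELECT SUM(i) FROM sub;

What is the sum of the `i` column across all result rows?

55

Base: i=7, sm=7.
Iteration 1: 7 < 14 holds -> i = 7 + 2 = 9, sm = 7 + 9 = 16.
Iteration 2: 9 < 14 holds -> i = 9 + 2 = 11, sm = 16 + 11 = 27.
Iteration 3: 11 < 14 holds -> i = 11 + 2 = 13, sm = 27 + 13 = 40.
Iteration 4: 13 < 14 holds -> i = 13 + 2 = 15, sm = 40 + 15 = 55.
Iteration 5: 15 < 14 fails; recursion stops.
SUM(i) = 7 + 9 + 11 + 13 + 15 = 55.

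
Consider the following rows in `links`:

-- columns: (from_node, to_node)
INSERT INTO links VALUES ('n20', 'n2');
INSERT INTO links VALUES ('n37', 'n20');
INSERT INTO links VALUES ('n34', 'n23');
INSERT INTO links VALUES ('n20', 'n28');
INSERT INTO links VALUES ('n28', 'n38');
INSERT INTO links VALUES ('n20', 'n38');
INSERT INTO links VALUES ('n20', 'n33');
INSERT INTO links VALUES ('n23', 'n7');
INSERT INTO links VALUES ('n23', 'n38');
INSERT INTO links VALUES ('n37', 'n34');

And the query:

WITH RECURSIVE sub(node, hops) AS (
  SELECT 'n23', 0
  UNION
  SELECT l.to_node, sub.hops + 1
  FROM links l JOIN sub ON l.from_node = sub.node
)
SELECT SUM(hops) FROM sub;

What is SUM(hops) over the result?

2

Base: (n23, hops=0).
Iteration 1: edges from {n23} -> (n38, hops=1), (n7, hops=1).
Iteration 2: no outgoing edges from {n38,n7}; recursion stops.
SUM(hops) = 0 + 1 + 1 = 2.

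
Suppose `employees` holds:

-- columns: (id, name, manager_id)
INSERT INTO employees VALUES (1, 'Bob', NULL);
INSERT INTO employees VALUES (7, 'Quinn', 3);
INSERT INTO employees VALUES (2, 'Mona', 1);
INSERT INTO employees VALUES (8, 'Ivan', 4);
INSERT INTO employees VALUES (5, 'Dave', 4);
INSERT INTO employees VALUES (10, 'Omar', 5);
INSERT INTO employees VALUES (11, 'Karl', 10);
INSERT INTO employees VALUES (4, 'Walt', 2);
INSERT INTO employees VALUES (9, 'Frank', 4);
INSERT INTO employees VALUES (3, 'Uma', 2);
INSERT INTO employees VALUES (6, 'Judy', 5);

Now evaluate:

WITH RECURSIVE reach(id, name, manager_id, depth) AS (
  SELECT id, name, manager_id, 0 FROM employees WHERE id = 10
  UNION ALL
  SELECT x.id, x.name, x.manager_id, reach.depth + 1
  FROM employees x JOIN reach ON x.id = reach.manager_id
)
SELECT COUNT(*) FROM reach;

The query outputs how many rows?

5

Base: id=10 (Omar), manager_id=5, depth 0.
Iteration 1: join on id=5 -> Dave (id 5, manager_id=4, depth 1).
Iteration 2: join on id=4 -> Walt (id 4, manager_id=2, depth 2).
Iteration 3: join on id=2 -> Mona (id 2, manager_id=1, depth 3).
Iteration 4: join on id=1 -> Bob (id 1, manager_id=NULL, depth 4).
Iteration 5: manager_id is NULL; no match; recursion stops.
Total rows emitted: 5.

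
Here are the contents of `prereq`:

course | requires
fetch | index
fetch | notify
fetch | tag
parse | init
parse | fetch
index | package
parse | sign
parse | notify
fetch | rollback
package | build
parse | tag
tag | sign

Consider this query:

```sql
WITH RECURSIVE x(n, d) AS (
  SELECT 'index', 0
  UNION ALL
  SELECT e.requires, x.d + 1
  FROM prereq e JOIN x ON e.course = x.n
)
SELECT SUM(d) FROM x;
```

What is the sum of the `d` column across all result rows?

Base: (index, d=0).
Iteration 1: edges from {index} -> (package, d=1).
Iteration 2: edges from {package} -> (build, d=2).
Iteration 3: no outgoing edges from {build}; recursion stops.
SUM(d) = 0 + 1 + 2 = 3.

3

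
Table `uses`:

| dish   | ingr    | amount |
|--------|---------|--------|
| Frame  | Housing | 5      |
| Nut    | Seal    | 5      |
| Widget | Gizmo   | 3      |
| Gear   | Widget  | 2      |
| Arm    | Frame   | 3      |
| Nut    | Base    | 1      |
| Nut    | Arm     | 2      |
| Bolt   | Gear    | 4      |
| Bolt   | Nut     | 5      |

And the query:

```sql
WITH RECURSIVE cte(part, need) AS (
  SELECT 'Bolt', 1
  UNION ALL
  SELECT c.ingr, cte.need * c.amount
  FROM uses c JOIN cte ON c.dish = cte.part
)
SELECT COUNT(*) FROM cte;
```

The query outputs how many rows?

Base: (Bolt, need=1).
Iteration 1: components of {Bolt} -> Gear = 1*4 = 4, Nut = 1*5 = 5.
Iteration 2: components of {Gear,Nut} -> Arm = 5*2 = 10, Base = 5*1 = 5, Seal = 5*5 = 25, Widget = 4*2 = 8.
Iteration 3: components of {Arm,Base,Seal,Widget} -> Frame = 10*3 = 30, Gizmo = 8*3 = 24.
Iteration 4: components of {Frame,Gizmo} -> Housing = 30*5 = 150.
Iteration 5: no further components; recursion stops.
Total rows emitted: 10.

10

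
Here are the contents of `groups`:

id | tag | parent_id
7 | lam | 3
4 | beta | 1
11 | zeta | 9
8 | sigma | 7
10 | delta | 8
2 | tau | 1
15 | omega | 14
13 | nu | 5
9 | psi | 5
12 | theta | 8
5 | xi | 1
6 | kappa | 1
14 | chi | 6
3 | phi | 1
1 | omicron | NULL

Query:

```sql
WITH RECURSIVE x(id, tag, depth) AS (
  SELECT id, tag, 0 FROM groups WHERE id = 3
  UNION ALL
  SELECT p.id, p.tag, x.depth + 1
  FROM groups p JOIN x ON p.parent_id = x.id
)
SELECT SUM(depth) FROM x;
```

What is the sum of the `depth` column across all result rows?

9

Base: id=3 (phi) at depth 0.
Iteration 1: rows with parent_id in {3} -> lam (id 7, depth 1).
Iteration 2: rows with parent_id in {7} -> sigma (id 8, depth 2).
Iteration 3: rows with parent_id in {8} -> delta (id 10, depth 3), theta (id 12, depth 3).
Iteration 4: no rows with parent_id in {10,12}; recursion stops.
SUM(depth) = 0 + 1 + 2 + 3 + 3 = 9.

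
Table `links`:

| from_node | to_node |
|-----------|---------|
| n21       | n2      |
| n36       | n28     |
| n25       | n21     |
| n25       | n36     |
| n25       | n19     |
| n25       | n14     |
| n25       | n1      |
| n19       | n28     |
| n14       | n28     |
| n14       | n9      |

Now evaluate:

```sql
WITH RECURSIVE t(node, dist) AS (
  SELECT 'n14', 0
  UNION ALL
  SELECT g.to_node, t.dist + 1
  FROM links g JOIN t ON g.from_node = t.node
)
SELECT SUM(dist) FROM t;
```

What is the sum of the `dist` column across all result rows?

2

Base: (n14, dist=0).
Iteration 1: edges from {n14} -> (n28, dist=1), (n9, dist=1).
Iteration 2: no outgoing edges from {n28,n9}; recursion stops.
SUM(dist) = 0 + 1 + 1 = 2.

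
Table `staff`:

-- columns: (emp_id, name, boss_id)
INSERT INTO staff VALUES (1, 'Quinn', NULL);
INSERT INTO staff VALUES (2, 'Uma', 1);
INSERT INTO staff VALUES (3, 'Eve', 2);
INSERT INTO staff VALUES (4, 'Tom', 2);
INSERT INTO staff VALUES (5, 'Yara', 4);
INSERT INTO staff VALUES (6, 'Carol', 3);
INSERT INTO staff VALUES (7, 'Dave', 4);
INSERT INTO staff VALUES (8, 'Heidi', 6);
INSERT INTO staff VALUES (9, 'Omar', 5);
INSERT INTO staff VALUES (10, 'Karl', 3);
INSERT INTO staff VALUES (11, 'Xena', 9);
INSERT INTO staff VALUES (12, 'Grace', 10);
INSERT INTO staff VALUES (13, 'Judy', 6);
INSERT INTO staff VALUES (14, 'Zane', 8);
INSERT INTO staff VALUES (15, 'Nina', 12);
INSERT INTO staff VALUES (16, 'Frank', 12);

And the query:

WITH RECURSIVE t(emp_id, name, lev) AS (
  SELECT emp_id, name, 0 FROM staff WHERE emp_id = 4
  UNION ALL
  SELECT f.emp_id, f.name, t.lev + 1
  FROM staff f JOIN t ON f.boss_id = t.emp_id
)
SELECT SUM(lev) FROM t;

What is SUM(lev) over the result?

7

Base: emp_id=4 (Tom) at lev 0.
Iteration 1: rows with boss_id in {4} -> Yara (id 5, lev 1), Dave (id 7, lev 1).
Iteration 2: rows with boss_id in {5,7} -> Omar (id 9, lev 2).
Iteration 3: rows with boss_id in {9} -> Xena (id 11, lev 3).
Iteration 4: no rows with boss_id in {11}; recursion stops.
SUM(lev) = 0 + 1 + 1 + 2 + 3 = 7.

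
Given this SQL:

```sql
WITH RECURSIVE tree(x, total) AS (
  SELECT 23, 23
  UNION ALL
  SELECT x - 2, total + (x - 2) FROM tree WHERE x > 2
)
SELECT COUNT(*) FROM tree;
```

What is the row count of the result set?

Base: x=23, total=23.
Iteration 1: 23 > 2 holds -> x = 23 - 2 = 21, total = 23 + 21 = 44.
Iteration 2: 21 > 2 holds -> x = 21 - 2 = 19, total = 44 + 19 = 63.
Iteration 3: 19 > 2 holds -> x = 19 - 2 = 17, total = 63 + 17 = 80.
Iteration 4: 17 > 2 holds -> x = 17 - 2 = 15, total = 80 + 15 = 95.
Iteration 5: 15 > 2 holds -> x = 15 - 2 = 13, total = 95 + 13 = 108.
Iteration 6: 13 > 2 holds -> x = 13 - 2 = 11, total = 108 + 11 = 119.
Iteration 7: 11 > 2 holds -> x = 11 - 2 = 9, total = 119 + 9 = 128.
Iteration 8: 9 > 2 holds -> x = 9 - 2 = 7, total = 128 + 7 = 135.
Iteration 9: 7 > 2 holds -> x = 7 - 2 = 5, total = 135 + 5 = 140.
Iteration 10: 5 > 2 holds -> x = 5 - 2 = 3, total = 140 + 3 = 143.
Iteration 11: 3 > 2 holds -> x = 3 - 2 = 1, total = 143 + 1 = 144.
Iteration 12: 1 > 2 fails; recursion stops.
Total rows emitted: 12.

12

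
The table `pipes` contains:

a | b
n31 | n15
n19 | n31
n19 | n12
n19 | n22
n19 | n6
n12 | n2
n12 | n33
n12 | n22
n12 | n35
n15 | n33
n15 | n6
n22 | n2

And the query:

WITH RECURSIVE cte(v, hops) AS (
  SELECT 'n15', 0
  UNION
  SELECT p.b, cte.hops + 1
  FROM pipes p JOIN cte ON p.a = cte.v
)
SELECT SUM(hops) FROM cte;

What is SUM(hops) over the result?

Base: (n15, hops=0).
Iteration 1: edges from {n15} -> (n33, hops=1), (n6, hops=1).
Iteration 2: no outgoing edges from {n33,n6}; recursion stops.
SUM(hops) = 0 + 1 + 1 = 2.

2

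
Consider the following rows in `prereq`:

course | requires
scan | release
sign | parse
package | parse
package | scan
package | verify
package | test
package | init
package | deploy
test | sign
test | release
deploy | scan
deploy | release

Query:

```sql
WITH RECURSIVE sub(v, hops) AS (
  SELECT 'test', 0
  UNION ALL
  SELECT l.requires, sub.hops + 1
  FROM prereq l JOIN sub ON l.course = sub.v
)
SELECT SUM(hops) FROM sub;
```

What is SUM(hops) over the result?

4

Base: (test, hops=0).
Iteration 1: edges from {test} -> (release, hops=1), (sign, hops=1).
Iteration 2: edges from {release,sign} -> (parse, hops=2).
Iteration 3: no outgoing edges from {parse}; recursion stops.
SUM(hops) = 0 + 1 + 1 + 2 = 4.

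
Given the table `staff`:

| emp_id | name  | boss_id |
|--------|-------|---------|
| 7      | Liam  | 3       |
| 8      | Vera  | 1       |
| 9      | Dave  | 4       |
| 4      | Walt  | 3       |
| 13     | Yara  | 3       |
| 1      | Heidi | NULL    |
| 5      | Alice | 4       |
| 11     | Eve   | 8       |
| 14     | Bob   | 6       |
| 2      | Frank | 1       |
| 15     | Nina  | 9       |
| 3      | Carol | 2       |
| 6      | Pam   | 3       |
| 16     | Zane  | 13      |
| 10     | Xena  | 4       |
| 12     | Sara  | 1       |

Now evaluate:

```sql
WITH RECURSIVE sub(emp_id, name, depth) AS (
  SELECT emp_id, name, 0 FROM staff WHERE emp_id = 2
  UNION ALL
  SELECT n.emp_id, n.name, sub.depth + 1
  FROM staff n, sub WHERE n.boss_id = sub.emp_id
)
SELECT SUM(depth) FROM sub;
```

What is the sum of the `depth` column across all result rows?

Base: emp_id=2 (Frank) at depth 0.
Iteration 1: rows with boss_id in {2} -> Carol (id 3, depth 1).
Iteration 2: rows with boss_id in {3} -> Walt (id 4, depth 2), Pam (id 6, depth 2), Liam (id 7, depth 2), Yara (id 13, depth 2).
Iteration 3: rows with boss_id in {4,6,7,13} -> Alice (id 5, depth 3), Dave (id 9, depth 3), Xena (id 10, depth 3), Bob (id 14, depth 3), Zane (id 16, depth 3).
Iteration 4: rows with boss_id in {5,9,10,14,16} -> Nina (id 15, depth 4).
Iteration 5: no rows with boss_id in {15}; recursion stops.
SUM(depth) = 0 + 1 + 2 + 2 + 2 + 2 + 3 + 3 + 3 + 3 + 3 + 4 = 28.

28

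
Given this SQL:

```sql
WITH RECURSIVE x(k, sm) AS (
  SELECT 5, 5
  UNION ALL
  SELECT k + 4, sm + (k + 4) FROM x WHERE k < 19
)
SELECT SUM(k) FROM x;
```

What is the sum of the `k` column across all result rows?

65

Base: k=5, sm=5.
Iteration 1: 5 < 19 holds -> k = 5 + 4 = 9, sm = 5 + 9 = 14.
Iteration 2: 9 < 19 holds -> k = 9 + 4 = 13, sm = 14 + 13 = 27.
Iteration 3: 13 < 19 holds -> k = 13 + 4 = 17, sm = 27 + 17 = 44.
Iteration 4: 17 < 19 holds -> k = 17 + 4 = 21, sm = 44 + 21 = 65.
Iteration 5: 21 < 19 fails; recursion stops.
SUM(k) = 5 + 9 + 13 + 17 + 21 = 65.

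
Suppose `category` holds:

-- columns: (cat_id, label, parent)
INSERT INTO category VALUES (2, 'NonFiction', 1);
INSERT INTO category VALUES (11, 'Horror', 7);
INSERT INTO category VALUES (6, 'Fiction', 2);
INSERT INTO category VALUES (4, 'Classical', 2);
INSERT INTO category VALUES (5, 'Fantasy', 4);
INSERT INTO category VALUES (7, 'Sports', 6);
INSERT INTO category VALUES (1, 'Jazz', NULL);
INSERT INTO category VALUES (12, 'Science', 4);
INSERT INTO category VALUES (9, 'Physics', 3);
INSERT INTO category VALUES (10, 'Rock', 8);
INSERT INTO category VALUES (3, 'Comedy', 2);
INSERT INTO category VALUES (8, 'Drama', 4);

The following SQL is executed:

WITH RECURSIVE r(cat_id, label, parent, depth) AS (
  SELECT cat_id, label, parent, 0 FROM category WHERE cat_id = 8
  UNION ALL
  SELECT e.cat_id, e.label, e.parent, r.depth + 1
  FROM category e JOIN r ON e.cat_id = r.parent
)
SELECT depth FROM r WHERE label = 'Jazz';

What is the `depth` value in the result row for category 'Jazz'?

3

Base: cat_id=8 (Drama), parent=4, depth 0.
Iteration 1: join on cat_id=4 -> Classical (id 4, parent=2, depth 1).
Iteration 2: join on cat_id=2 -> NonFiction (id 2, parent=1, depth 2).
Iteration 3: join on cat_id=1 -> Jazz (id 1, parent=NULL, depth 3).
Iteration 4: parent is NULL; no match; recursion stops.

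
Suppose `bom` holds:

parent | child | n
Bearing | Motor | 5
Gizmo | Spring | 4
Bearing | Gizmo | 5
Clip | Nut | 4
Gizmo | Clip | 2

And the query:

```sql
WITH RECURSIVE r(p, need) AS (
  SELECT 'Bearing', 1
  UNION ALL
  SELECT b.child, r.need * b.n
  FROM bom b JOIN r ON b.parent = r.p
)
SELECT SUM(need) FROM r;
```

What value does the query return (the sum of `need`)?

81

Base: (Bearing, need=1).
Iteration 1: components of {Bearing} -> Gizmo = 1*5 = 5, Motor = 1*5 = 5.
Iteration 2: components of {Gizmo,Motor} -> Clip = 5*2 = 10, Spring = 5*4 = 20.
Iteration 3: components of {Clip,Spring} -> Nut = 10*4 = 40.
Iteration 4: no further components; recursion stops.
SUM(need) = 1 + 5 + 5 + 20 + 10 + 40 = 81.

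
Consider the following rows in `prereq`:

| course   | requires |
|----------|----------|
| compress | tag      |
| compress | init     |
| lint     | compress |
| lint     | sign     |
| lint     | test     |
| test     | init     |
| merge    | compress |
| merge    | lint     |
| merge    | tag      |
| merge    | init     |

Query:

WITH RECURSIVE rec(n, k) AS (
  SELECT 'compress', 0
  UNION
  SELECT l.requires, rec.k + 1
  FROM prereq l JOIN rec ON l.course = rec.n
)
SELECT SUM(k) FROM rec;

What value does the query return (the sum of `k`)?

Base: (compress, k=0).
Iteration 1: edges from {compress} -> (init, k=1), (tag, k=1).
Iteration 2: no outgoing edges from {init,tag}; recursion stops.
SUM(k) = 0 + 1 + 1 = 2.

2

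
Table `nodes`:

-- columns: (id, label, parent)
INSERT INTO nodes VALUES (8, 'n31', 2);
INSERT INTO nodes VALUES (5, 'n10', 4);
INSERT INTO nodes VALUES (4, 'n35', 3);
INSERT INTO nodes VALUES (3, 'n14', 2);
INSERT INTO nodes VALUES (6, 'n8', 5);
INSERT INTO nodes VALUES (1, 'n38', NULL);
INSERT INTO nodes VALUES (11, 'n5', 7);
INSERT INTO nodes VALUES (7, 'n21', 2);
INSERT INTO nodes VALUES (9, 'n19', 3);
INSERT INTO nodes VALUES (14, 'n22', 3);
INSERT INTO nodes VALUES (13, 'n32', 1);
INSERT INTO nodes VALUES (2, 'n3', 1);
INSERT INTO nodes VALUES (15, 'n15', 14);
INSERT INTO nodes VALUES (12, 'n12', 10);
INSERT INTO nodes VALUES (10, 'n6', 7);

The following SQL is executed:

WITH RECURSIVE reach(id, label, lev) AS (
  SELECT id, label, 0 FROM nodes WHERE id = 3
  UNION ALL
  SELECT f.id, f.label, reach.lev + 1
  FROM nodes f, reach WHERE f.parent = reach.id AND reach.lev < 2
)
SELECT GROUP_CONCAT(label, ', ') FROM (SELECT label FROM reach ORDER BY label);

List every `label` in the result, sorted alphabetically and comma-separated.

n10, n14, n15, n19, n22, n35

Base: id=3 (n14) at lev 0.
Iteration 1: rows with parent in {3} -> n35 (id 4, lev 1), n19 (id 9, lev 1), n22 (id 14, lev 1).
Iteration 2: rows with parent in {4,9,14} -> n10 (id 5, lev 2), n15 (id 15, lev 2).
Iteration 3: lev < 2 fails for all current rows; recursion stops.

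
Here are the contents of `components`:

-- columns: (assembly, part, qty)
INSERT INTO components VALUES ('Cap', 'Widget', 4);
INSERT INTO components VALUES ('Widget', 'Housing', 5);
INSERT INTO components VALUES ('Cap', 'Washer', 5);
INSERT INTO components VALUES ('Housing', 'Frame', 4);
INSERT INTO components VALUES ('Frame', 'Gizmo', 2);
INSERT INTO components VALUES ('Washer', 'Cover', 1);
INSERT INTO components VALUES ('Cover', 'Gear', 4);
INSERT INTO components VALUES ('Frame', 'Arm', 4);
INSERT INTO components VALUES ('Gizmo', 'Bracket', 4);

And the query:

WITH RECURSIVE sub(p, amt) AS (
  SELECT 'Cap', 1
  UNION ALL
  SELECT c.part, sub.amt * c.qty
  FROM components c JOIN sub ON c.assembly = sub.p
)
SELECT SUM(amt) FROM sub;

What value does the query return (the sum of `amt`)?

1255

Base: (Cap, amt=1).
Iteration 1: components of {Cap} -> Washer = 1*5 = 5, Widget = 1*4 = 4.
Iteration 2: components of {Washer,Widget} -> Cover = 5*1 = 5, Housing = 4*5 = 20.
Iteration 3: components of {Cover,Housing} -> Frame = 20*4 = 80, Gear = 5*4 = 20.
Iteration 4: components of {Frame,Gear} -> Arm = 80*4 = 320, Gizmo = 80*2 = 160.
Iteration 5: components of {Arm,Gizmo} -> Bracket = 160*4 = 640.
Iteration 6: no further components; recursion stops.
SUM(amt) = 1 + 4 + 5 + 20 + 5 + 80 + 20 + 160 + 320 + 640 = 1255.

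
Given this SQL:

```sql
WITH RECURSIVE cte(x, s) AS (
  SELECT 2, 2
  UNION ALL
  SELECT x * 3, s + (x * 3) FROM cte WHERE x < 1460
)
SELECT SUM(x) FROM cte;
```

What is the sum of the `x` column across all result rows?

Base: x=2, s=2.
Iteration 1: 2 < 1460 holds -> x = 2 * 3 = 6, s = 2 + 6 = 8.
Iteration 2: 6 < 1460 holds -> x = 6 * 3 = 18, s = 8 + 18 = 26.
Iteration 3: 18 < 1460 holds -> x = 18 * 3 = 54, s = 26 + 54 = 80.
Iteration 4: 54 < 1460 holds -> x = 54 * 3 = 162, s = 80 + 162 = 242.
Iteration 5: 162 < 1460 holds -> x = 162 * 3 = 486, s = 242 + 486 = 728.
Iteration 6: 486 < 1460 holds -> x = 486 * 3 = 1458, s = 728 + 1458 = 2186.
Iteration 7: 1458 < 1460 holds -> x = 1458 * 3 = 4374, s = 2186 + 4374 = 6560.
Iteration 8: 4374 < 1460 fails; recursion stops.
SUM(x) = 2 + 6 + 18 + 54 + 162 + 486 + 1458 + 4374 = 6560.

6560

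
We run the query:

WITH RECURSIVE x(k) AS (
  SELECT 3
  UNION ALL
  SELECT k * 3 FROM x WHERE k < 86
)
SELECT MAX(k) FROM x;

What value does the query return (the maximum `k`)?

Base: k=3.
Iteration 1: 3 < 86 holds -> k = 3 * 3 = 9.
Iteration 2: 9 < 86 holds -> k = 9 * 3 = 27.
Iteration 3: 27 < 86 holds -> k = 27 * 3 = 81.
Iteration 4: 81 < 86 holds -> k = 81 * 3 = 243.
Iteration 5: 243 < 86 fails; recursion stops.
k values: 3, 9, 27, 81, 243; the maximum is 243.

243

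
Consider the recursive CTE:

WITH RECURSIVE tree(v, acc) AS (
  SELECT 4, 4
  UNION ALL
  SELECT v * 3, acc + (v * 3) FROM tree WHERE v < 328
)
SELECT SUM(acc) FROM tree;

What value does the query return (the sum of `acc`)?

2172

Base: v=4, acc=4.
Iteration 1: 4 < 328 holds -> v = 4 * 3 = 12, acc = 4 + 12 = 16.
Iteration 2: 12 < 328 holds -> v = 12 * 3 = 36, acc = 16 + 36 = 52.
Iteration 3: 36 < 328 holds -> v = 36 * 3 = 108, acc = 52 + 108 = 160.
Iteration 4: 108 < 328 holds -> v = 108 * 3 = 324, acc = 160 + 324 = 484.
Iteration 5: 324 < 328 holds -> v = 324 * 3 = 972, acc = 484 + 972 = 1456.
Iteration 6: 972 < 328 fails; recursion stops.
SUM(acc) = 4 + 16 + 52 + 160 + 484 + 1456 = 2172.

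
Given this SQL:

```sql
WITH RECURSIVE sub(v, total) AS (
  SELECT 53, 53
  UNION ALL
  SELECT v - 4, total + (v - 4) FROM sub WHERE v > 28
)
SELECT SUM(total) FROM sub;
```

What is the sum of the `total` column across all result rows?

Base: v=53, total=53.
Iteration 1: 53 > 28 holds -> v = 53 - 4 = 49, total = 53 + 49 = 102.
Iteration 2: 49 > 28 holds -> v = 49 - 4 = 45, total = 102 + 45 = 147.
Iteration 3: 45 > 28 holds -> v = 45 - 4 = 41, total = 147 + 41 = 188.
Iteration 4: 41 > 28 holds -> v = 41 - 4 = 37, total = 188 + 37 = 225.
Iteration 5: 37 > 28 holds -> v = 37 - 4 = 33, total = 225 + 33 = 258.
Iteration 6: 33 > 28 holds -> v = 33 - 4 = 29, total = 258 + 29 = 287.
Iteration 7: 29 > 28 holds -> v = 29 - 4 = 25, total = 287 + 25 = 312.
Iteration 8: 25 > 28 fails; recursion stops.
SUM(total) = 53 + 102 + 147 + 188 + 225 + 258 + 287 + 312 = 1572.

1572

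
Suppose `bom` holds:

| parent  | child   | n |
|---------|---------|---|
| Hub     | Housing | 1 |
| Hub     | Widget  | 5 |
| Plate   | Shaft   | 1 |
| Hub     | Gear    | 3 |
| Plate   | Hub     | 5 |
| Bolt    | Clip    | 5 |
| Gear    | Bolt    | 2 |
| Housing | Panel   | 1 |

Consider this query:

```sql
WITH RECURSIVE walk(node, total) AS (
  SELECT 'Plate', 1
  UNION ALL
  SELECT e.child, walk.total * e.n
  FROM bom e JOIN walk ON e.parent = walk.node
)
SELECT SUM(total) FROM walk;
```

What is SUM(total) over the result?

237

Base: (Plate, total=1).
Iteration 1: components of {Plate} -> Hub = 1*5 = 5, Shaft = 1*1 = 1.
Iteration 2: components of {Hub,Shaft} -> Gear = 5*3 = 15, Housing = 5*1 = 5, Widget = 5*5 = 25.
Iteration 3: components of {Gear,Housing,Widget} -> Bolt = 15*2 = 30, Panel = 5*1 = 5.
Iteration 4: components of {Bolt,Panel} -> Clip = 30*5 = 150.
Iteration 5: no further components; recursion stops.
SUM(total) = 1 + 5 + 1 + 5 + 15 + 25 + 5 + 30 + 150 = 237.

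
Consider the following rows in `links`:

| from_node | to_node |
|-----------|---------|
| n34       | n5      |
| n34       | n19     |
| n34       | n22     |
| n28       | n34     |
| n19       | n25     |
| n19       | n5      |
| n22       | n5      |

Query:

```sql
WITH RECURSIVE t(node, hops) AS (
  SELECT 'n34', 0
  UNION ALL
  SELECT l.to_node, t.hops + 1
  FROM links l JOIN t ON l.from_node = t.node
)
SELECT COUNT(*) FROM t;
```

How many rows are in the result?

Base: (n34, hops=0).
Iteration 1: edges from {n34} -> (n19, hops=1), (n22, hops=1), (n5, hops=1).
Iteration 2: edges from {n19,n22,n5} -> (n25, hops=2), (n5, hops=2) x2. [UNION ALL keeps all 3 new rows, including repeats]
Iteration 3: no outgoing edges from {n25,n5}; recursion stops.
Total rows emitted: 7.

7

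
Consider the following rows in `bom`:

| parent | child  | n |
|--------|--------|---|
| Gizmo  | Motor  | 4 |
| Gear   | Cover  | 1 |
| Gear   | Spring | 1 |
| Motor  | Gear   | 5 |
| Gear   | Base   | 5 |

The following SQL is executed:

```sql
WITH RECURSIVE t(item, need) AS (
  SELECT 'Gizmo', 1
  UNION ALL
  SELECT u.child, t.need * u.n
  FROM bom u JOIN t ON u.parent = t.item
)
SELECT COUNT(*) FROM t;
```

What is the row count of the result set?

Base: (Gizmo, need=1).
Iteration 1: components of {Gizmo} -> Motor = 1*4 = 4.
Iteration 2: components of {Motor} -> Gear = 4*5 = 20.
Iteration 3: components of {Gear} -> Base = 20*5 = 100, Cover = 20*1 = 20, Spring = 20*1 = 20.
Iteration 4: no further components; recursion stops.
Total rows emitted: 6.

6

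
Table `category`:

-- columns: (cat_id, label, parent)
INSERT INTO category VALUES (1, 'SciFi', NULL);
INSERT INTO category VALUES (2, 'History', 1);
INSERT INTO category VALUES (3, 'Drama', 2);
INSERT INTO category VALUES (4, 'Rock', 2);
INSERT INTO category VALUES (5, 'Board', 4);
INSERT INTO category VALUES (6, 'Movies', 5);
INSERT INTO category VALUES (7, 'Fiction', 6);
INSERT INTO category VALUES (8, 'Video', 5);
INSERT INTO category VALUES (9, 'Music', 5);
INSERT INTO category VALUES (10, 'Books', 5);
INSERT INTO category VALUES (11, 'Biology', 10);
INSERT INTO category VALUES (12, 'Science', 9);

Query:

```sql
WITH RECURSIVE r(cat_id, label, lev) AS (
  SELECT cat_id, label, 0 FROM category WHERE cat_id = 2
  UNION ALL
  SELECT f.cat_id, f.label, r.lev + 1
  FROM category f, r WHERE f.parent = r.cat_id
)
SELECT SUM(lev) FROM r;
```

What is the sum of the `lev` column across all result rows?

28

Base: cat_id=2 (History) at lev 0.
Iteration 1: rows with parent in {2} -> Drama (id 3, lev 1), Rock (id 4, lev 1).
Iteration 2: rows with parent in {3,4} -> Board (id 5, lev 2).
Iteration 3: rows with parent in {5} -> Movies (id 6, lev 3), Video (id 8, lev 3), Music (id 9, lev 3), Books (id 10, lev 3).
Iteration 4: rows with parent in {6,8,9,10} -> Fiction (id 7, lev 4), Biology (id 11, lev 4), Science (id 12, lev 4).
Iteration 5: no rows with parent in {7,11,12}; recursion stops.
SUM(lev) = 0 + 1 + 1 + 2 + 3 + 3 + 3 + 3 + 4 + 4 + 4 = 28.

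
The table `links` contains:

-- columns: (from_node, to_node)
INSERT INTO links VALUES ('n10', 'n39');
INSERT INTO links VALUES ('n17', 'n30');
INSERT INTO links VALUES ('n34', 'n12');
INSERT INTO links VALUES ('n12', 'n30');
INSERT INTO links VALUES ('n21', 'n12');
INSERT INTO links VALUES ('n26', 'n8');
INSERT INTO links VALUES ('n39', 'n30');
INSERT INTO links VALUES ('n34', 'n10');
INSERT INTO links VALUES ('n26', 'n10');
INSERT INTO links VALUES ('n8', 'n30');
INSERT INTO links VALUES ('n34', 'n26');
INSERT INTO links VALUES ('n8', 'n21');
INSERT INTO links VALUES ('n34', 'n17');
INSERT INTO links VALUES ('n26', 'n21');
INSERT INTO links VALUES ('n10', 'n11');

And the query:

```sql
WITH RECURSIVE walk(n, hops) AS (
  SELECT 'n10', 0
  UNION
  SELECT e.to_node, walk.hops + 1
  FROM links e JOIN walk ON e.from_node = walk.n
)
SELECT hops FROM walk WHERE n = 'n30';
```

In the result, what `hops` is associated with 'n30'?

2

Base: (n10, hops=0).
Iteration 1: edges from {n10} -> (n11, hops=1), (n39, hops=1).
Iteration 2: edges from {n11,n39} -> (n30, hops=2).
Iteration 3: no outgoing edges from {n30}; recursion stops.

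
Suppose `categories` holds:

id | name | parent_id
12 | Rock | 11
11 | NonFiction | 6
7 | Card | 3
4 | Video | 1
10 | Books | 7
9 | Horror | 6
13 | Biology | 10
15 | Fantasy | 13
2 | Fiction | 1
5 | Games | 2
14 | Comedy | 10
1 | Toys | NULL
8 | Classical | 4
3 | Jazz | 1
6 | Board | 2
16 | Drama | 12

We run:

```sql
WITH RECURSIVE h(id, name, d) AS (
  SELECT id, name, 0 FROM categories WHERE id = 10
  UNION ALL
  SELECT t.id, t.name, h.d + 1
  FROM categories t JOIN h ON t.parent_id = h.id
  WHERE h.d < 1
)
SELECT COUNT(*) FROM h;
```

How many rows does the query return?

Base: id=10 (Books) at d 0.
Iteration 1: rows with parent_id in {10} -> Biology (id 13, d 1), Comedy (id 14, d 1).
Iteration 2: d < 1 fails for all current rows; recursion stops.
Total rows emitted: 3.

3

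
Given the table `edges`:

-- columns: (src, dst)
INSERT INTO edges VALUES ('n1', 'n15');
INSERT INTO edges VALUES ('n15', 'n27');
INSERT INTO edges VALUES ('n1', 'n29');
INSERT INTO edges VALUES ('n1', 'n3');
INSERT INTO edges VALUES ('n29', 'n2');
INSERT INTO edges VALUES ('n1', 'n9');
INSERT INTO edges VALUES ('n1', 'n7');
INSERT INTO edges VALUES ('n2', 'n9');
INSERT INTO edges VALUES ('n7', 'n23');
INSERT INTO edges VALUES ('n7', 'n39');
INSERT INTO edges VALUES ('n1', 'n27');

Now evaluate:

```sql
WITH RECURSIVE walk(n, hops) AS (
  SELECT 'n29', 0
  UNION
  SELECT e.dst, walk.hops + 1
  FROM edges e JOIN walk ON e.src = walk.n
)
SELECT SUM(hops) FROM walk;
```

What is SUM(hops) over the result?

3

Base: (n29, hops=0).
Iteration 1: edges from {n29} -> (n2, hops=1).
Iteration 2: edges from {n2} -> (n9, hops=2).
Iteration 3: no outgoing edges from {n9}; recursion stops.
SUM(hops) = 0 + 1 + 2 = 3.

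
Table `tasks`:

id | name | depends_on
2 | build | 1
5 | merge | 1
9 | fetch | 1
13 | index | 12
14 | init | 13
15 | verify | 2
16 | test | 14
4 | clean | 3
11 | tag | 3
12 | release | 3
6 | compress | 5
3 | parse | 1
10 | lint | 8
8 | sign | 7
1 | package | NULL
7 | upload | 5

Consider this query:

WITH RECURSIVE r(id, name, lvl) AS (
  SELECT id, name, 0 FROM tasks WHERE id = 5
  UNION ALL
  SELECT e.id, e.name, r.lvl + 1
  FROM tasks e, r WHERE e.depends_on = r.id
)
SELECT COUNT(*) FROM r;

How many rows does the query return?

Base: id=5 (merge) at lvl 0.
Iteration 1: rows with depends_on in {5} -> compress (id 6, lvl 1), upload (id 7, lvl 1).
Iteration 2: rows with depends_on in {6,7} -> sign (id 8, lvl 2).
Iteration 3: rows with depends_on in {8} -> lint (id 10, lvl 3).
Iteration 4: no rows with depends_on in {10}; recursion stops.
Total rows emitted: 5.

5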